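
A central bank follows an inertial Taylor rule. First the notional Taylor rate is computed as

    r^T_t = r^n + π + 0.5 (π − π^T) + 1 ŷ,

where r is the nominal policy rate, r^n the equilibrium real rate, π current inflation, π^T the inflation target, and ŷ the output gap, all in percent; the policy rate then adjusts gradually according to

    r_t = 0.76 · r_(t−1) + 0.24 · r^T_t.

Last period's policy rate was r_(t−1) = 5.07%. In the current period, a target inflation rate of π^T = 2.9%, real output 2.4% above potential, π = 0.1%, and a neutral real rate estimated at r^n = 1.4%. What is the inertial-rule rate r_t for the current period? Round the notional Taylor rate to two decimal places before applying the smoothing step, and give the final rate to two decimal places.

Output 2.4% above potential → ŷ = 2.4.
r^T_t = 1.4 + 0.1 + 0.5 × (0.1 − 2.9) + 1 × 2.4
   = 1.4 + 0.1 − 1.4 + 2.4 = 2.50
r_t = 0.76 × 5.07 + 0.24 × 2.50 = 3.8532 + 0.6 = 4.45

4.45%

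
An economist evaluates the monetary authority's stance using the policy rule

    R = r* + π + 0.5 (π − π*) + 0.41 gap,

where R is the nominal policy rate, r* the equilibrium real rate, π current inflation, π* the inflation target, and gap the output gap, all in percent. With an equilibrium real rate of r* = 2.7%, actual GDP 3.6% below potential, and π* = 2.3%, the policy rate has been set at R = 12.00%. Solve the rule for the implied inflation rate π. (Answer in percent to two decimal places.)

Output 3.6% below potential → gap = -3.6.
Collecting π: R = r* + (1 + 0.5) π − 0.5 π* + 0.41 gap
1.5 π = 12.00 − 2.7 + 0.5 × 2.3 − 0.41 × (-3.6) = 11.926
π = 11.926 / 1.5 = 7.95

7.95%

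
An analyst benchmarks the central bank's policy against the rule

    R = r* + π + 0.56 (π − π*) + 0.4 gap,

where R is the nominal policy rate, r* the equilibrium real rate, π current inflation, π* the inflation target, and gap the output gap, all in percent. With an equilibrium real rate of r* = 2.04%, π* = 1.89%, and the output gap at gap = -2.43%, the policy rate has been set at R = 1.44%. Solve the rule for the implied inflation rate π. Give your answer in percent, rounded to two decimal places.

Collecting π: R = r* + (1 + 0.56) π − 0.56 π* + 0.4 gap
1.56 π = 1.44 − 2.04 + 0.56 × 1.89 − 0.4 × (-2.43) = 1.4304
π = 1.4304 / 1.56 = 0.92

0.92%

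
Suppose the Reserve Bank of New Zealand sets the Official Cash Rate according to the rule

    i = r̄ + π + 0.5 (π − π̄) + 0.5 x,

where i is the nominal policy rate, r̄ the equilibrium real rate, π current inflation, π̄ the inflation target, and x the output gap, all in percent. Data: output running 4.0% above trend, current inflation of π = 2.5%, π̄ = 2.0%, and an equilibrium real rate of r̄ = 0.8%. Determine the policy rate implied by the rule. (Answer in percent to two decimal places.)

5.55%

Output 4.0% above potential → x = 4.0.
i = 0.8 + 2.5 + 0.5 × (2.5 − 2.0) + 0.5 × 4.0
   = 0.8 + 2.5 + 0.25 + 2 = 5.55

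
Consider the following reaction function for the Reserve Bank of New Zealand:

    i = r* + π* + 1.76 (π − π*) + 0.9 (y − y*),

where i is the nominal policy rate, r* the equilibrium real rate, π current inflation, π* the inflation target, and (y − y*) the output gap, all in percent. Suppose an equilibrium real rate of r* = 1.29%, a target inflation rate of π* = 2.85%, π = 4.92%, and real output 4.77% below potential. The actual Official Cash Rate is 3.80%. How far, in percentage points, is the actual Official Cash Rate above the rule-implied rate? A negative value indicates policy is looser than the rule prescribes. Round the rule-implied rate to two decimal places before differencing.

0.31 pp

Output 4.77% below potential → (y − y*) = -4.77.
i = 1.29 + 2.85 + 1.76 × (4.92 − 2.85) + 0.9 × (-4.77)
   = 1.29 + 2.85 + 3.6432 − 4.293 = 3.49
Deviation = 3.80 − 3.49 = 0.31 pp.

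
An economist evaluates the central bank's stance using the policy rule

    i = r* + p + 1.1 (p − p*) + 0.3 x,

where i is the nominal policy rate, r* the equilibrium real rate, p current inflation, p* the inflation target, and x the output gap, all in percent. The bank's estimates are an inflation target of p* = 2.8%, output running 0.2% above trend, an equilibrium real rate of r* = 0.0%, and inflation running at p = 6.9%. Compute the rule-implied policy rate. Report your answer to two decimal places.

Output 0.2% above potential → x = 0.2.
i = 0.0 + 6.9 + 1.1 × (6.9 − 2.8) + 0.3 × 0.2
   = 0.0 + 6.9 + 4.51 + 0.06 = 11.47

11.47%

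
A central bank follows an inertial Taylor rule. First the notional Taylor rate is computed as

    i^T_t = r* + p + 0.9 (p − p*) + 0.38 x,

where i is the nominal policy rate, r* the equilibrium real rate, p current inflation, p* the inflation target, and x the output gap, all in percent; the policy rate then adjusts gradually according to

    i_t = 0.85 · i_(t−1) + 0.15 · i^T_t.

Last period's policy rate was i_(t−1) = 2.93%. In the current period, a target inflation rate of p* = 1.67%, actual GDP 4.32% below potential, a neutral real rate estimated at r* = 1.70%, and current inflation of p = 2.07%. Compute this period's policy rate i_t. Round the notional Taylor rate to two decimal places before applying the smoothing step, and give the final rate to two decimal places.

2.86%

Output 4.32% below potential → x = -4.32.
i^T_t = 1.70 + 2.07 + 0.9 × (2.07 − 1.67) + 0.38 × (-4.32)
   = 1.70 + 2.07 + 0.36 − 1.6416 = 2.49
i_t = 0.85 × 2.93 + 0.15 × 2.49 = 2.4905 + 0.3735 = 2.86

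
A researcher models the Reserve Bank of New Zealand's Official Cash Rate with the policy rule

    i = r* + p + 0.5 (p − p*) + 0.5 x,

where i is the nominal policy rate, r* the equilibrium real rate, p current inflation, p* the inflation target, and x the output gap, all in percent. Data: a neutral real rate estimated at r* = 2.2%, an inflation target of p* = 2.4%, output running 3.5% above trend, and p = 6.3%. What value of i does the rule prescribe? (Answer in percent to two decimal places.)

12.20%

Output 3.5% above potential → x = 3.5.
i = 2.2 + 6.3 + 0.5 × (6.3 − 2.4) + 0.5 × 3.5
   = 2.2 + 6.3 + 1.95 + 1.75 = 12.20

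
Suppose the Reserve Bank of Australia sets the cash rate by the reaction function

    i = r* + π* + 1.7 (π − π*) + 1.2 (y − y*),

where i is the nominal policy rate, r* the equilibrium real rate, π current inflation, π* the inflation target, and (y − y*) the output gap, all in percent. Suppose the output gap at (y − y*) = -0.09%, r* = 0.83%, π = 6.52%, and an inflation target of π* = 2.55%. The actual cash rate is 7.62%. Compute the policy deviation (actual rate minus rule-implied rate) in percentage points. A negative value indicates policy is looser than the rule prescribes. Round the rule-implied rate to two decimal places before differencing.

-2.40 pp

i = 0.83 + 2.55 + 1.7 × (6.52 − 2.55) + 1.2 × (-0.09)
   = 0.83 + 2.55 + 6.749 − 0.108 = 10.02
Deviation = 7.62 − 10.02 = -2.40 pp.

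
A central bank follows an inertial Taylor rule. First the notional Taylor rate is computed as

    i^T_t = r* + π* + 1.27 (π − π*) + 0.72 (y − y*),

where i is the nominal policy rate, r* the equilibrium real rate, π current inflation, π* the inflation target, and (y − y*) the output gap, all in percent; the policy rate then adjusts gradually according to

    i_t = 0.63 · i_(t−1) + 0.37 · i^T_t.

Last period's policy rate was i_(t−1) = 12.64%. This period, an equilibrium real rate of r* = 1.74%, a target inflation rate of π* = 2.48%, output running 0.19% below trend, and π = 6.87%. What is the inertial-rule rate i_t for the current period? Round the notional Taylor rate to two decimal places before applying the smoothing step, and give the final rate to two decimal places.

11.54%

Output 0.19% below potential → (y − y*) = -0.19.
i^T_t = 1.74 + 2.48 + 1.27 × (6.87 − 2.48) + 0.72 × (-0.19)
   = 1.74 + 2.48 + 5.5753 − 0.1368 = 9.66
i_t = 0.63 × 12.64 + 0.37 × 9.66 = 7.9632 + 3.5742 = 11.54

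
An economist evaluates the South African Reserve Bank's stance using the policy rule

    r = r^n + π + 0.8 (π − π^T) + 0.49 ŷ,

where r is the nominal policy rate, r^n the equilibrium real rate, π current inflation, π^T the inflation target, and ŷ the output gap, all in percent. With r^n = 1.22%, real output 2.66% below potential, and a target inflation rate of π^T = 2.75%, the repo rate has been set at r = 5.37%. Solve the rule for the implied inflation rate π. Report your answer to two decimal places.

4.25%

Output 2.66% below potential → ŷ = -2.66.
Collecting π: r = r^n + (1 + 0.8) π − 0.8 π^T + 0.49 ŷ
1.8 π = 5.37 − 1.22 + 0.8 × 2.75 − 0.49 × (-2.66) = 7.6534
π = 7.6534 / 1.8 = 4.25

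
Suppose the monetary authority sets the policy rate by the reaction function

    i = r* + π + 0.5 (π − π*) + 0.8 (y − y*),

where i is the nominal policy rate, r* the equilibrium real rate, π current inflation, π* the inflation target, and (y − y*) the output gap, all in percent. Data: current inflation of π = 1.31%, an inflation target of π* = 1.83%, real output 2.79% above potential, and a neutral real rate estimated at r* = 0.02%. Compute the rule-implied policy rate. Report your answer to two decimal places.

Output 2.79% above potential → (y − y*) = 2.79.
i = 0.02 + 1.31 + 0.5 × (1.31 − 1.83) + 0.8 × 2.79
   = 0.02 + 1.31 − 0.26 + 2.232 = 3.30

3.30%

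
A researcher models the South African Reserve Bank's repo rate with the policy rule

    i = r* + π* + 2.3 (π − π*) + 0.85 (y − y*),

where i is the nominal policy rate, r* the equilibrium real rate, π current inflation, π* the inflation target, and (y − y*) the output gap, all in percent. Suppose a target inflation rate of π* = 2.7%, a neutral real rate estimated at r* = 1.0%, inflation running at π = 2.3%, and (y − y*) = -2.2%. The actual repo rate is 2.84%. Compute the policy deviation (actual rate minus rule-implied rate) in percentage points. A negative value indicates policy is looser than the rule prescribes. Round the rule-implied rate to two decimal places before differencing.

1.93 pp

i = 1.0 + 2.7 + 2.3 × (2.3 − 2.7) + 0.85 × (-2.2)
   = 1.0 + 2.7 − 0.92 − 1.87 = 0.91
Deviation = 2.84 − 0.91 = 1.93 pp.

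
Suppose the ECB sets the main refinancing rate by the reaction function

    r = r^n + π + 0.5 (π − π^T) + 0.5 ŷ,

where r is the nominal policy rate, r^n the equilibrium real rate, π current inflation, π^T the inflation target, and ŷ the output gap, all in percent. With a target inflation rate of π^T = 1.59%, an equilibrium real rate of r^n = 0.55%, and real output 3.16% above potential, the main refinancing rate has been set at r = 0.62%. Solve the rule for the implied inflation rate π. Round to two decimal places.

Output 3.16% above potential → ŷ = 3.16.
Collecting π: r = r^n + (1 + 0.5) π − 0.5 π^T + 0.5 ŷ
1.5 π = 0.62 − 0.55 + 0.5 × 1.59 − 0.5 × 3.16 = -0.715
π = -0.715 / 1.5 = -0.48

-0.48%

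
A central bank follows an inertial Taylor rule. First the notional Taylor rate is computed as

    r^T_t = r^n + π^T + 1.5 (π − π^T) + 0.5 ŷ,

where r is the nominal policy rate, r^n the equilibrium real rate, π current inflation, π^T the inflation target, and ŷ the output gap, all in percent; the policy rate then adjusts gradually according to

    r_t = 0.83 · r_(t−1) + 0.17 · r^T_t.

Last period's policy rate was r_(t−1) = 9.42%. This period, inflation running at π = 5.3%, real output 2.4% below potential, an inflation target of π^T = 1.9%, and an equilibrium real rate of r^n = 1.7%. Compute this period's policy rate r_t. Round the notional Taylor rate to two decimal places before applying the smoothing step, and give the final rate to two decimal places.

Output 2.4% below potential → ŷ = -2.4.
r^T_t = 1.7 + 1.9 + 1.5 × (5.3 − 1.9) + 0.5 × (-2.4)
   = 1.7 + 1.9 + 5.1 − 1.2 = 7.50
r_t = 0.83 × 9.42 + 0.17 × 7.50 = 7.8186 + 1.275 = 9.09

9.09%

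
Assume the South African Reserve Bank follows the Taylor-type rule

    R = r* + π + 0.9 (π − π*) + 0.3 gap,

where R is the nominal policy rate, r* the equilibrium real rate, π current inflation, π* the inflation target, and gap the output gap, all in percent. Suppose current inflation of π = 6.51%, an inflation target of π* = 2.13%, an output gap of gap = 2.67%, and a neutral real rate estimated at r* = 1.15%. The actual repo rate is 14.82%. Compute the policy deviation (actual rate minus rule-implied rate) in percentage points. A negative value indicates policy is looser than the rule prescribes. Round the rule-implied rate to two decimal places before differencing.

R = 1.15 + 6.51 + 0.9 × (6.51 − 2.13) + 0.3 × 2.67
   = 1.15 + 6.51 + 3.942 + 0.801 = 12.40
Deviation = 14.82 − 12.40 = 2.42 pp.

2.42 pp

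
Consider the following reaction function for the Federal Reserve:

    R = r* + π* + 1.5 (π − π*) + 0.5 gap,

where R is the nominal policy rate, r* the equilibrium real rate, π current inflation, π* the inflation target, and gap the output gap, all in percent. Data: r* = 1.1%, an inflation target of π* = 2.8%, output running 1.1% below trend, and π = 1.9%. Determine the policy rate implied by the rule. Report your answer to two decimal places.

2.00%

Output 1.1% below potential → gap = -1.1.
R = 1.1 + 2.8 + 1.5 × (1.9 − 2.8) + 0.5 × (-1.1)
   = 1.1 + 2.8 − 1.35 − 0.55 = 2.00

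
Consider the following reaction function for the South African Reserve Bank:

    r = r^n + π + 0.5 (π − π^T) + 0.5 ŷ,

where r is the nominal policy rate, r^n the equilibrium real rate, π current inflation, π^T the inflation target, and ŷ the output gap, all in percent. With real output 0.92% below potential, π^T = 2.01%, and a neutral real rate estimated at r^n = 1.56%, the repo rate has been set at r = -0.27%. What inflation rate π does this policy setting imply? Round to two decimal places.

Output 0.92% below potential → ŷ = -0.92.
Collecting π: r = r^n + (1 + 0.5) π − 0.5 π^T + 0.5 ŷ
1.5 π = -0.27 − 1.56 + 0.5 × 2.01 − 0.5 × (-0.92) = -0.365
π = -0.365 / 1.5 = -0.24

-0.24%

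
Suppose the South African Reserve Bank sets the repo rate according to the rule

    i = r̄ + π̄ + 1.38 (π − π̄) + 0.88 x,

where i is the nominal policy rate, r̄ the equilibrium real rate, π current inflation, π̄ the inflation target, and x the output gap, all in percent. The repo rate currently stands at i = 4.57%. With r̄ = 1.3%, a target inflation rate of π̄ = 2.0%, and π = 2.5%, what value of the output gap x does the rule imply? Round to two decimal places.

0.66%

0.88 x = 4.57 − 1.3 − 2.0 − 1.38 × (2.5 − 2.0) = 0.58
x = 0.58 / 0.88 = 0.66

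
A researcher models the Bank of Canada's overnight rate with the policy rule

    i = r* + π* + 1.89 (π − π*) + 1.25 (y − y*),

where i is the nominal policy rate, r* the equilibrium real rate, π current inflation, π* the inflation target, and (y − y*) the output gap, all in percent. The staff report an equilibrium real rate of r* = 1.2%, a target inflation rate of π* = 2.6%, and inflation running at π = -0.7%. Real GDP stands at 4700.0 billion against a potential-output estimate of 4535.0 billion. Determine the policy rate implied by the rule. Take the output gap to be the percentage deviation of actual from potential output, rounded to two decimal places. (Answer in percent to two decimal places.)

Output gap = 100 × (4700.0 − 4535.0) / 4535.0 = 3.64%.
i = 1.20 + 2.60 + 1.89 × (-0.70 − 2.60) + 1.25 × 3.64
   = 1.20 + 2.6 − 6.237 + 4.55 = 2.11

2.11%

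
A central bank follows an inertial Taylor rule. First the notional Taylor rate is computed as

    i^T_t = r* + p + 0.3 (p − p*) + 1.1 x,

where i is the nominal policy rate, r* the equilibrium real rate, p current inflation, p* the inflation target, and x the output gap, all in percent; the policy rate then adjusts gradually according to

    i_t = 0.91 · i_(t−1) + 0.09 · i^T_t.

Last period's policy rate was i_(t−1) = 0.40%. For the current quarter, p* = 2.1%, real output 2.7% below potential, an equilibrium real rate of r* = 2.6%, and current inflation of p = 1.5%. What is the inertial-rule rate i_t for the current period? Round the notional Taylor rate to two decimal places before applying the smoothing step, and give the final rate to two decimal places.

Output 2.7% below potential → x = -2.7.
i^T_t = 2.6 + 1.5 + 0.3 × (1.5 − 2.1) + 1.1 × (-2.7)
   = 2.6 + 1.5 − 0.18 − 2.97 = 0.95
i_t = 0.91 × 0.40 + 0.09 × 0.95 = 0.364 + 0.0855 = 0.45

0.45%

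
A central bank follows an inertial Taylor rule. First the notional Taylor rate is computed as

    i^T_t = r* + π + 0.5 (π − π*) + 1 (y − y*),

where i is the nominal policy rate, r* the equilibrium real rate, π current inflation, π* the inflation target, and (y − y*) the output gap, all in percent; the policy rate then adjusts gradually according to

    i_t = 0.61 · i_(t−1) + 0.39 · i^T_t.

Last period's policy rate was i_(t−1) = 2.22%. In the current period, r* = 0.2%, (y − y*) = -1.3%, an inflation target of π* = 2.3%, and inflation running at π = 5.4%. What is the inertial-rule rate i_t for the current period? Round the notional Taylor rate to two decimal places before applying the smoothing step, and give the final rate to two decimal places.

i^T_t = 0.2 + 5.4 + 0.5 × (5.4 − 2.3) + 1 × (-1.3)
   = 0.2 + 5.4 + 1.55 − 1.3 = 5.85
i_t = 0.61 × 2.22 + 0.39 × 5.85 = 1.3542 + 2.2815 = 3.64

3.64%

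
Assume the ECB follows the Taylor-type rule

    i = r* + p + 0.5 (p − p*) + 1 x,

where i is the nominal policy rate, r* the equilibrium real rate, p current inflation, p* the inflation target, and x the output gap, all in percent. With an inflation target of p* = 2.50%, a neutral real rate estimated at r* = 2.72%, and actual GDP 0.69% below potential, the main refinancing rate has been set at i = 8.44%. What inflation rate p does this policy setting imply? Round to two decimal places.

Output 0.69% below potential → x = -0.69.
Collecting p: i = r* + (1 + 0.5) p − 0.5 p* + 1 x
1.5 p = 8.44 − 2.72 + 0.5 × 2.50 − 1 × (-0.69) = 7.66
p = 7.66 / 1.5 = 5.11

5.11%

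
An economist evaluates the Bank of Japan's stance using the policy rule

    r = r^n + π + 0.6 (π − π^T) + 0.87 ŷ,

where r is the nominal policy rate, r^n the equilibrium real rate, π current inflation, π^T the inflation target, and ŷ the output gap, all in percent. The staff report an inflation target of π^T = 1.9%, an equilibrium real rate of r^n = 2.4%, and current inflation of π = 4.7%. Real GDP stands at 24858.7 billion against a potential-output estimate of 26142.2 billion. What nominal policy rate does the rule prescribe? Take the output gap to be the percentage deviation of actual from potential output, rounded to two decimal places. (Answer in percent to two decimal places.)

4.51%

Output gap = 100 × (24858.7 − 26142.2) / 26142.2 = -4.91%.
r = 2.40 + 4.70 + 0.6 × (4.70 − 1.90) + 0.87 × (-4.91)
   = 2.40 + 4.7 + 1.68 − 4.2717 = 4.51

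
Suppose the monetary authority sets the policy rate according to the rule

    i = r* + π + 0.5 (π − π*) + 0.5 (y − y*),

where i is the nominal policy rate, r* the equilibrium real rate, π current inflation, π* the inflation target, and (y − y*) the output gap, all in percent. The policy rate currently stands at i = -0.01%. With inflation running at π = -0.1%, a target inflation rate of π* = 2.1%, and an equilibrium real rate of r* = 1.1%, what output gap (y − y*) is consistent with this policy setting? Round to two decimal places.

0.18%

0.5 (y − y*) = -0.01 − 1.1 − (-0.1) − 0.5 × ((-0.1) − 2.1) = 0.09
(y − y*) = 0.09 / 0.5 = 0.18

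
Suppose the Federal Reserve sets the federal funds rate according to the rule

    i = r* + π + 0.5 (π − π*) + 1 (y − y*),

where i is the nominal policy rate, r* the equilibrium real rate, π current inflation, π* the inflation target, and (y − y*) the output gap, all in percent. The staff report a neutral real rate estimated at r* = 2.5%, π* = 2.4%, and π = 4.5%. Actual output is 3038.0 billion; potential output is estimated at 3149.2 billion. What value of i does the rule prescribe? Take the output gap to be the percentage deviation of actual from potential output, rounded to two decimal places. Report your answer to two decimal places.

4.52%

Output gap = 100 × (3038.0 − 3149.2) / 3149.2 = -3.53%.
i = 2.50 + 4.50 + 0.5 × (4.50 − 2.40) + 1 × (-3.53)
   = 2.50 + 4.5 + 1.05 − 3.53 = 4.52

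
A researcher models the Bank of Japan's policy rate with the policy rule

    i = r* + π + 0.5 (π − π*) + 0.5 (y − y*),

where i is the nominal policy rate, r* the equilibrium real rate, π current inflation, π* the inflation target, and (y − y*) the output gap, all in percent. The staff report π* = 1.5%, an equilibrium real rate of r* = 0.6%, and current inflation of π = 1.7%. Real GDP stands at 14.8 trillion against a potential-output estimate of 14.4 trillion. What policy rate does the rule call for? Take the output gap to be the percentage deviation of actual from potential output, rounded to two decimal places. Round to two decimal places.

3.79%

Output gap = 100 × (14.8 − 14.4) / 14.4 = 2.78%.
i = 0.60 + 1.70 + 0.5 × (1.70 − 1.50) + 0.5 × 2.78
   = 0.60 + 1.7 + 0.1 + 1.39 = 3.79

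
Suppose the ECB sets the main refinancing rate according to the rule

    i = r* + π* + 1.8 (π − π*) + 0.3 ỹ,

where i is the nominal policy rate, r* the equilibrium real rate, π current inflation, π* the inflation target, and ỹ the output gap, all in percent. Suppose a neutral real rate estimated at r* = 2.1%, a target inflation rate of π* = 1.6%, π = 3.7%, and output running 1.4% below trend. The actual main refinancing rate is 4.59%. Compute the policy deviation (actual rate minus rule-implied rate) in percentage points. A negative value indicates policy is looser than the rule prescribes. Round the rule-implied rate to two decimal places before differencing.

Output 1.4% below potential → ỹ = -1.4.
i = 2.1 + 1.6 + 1.8 × (3.7 − 1.6) + 0.3 × (-1.4)
   = 2.1 + 1.6 + 3.78 − 0.42 = 7.06
Deviation = 4.59 − 7.06 = -2.47 pp.

-2.47 pp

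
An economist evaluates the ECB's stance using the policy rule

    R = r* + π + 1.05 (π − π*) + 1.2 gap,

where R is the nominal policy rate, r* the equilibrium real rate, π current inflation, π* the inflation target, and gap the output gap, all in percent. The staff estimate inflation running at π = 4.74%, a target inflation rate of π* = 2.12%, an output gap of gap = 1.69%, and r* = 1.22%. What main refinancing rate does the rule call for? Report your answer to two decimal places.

10.74%

R = 1.22 + 4.74 + 1.05 × (4.74 − 2.12) + 1.2 × 1.69
   = 1.22 + 4.74 + 2.751 + 2.028 = 10.74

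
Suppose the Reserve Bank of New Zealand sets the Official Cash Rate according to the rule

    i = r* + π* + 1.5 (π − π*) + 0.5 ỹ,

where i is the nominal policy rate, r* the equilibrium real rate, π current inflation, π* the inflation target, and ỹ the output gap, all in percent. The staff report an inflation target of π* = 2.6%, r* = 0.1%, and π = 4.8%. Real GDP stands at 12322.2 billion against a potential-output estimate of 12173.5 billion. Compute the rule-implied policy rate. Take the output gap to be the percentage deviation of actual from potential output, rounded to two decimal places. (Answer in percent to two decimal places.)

Output gap = 100 × (12322.2 − 12173.5) / 12173.5 = 1.22%.
i = 0.10 + 2.60 + 1.5 × (4.80 − 2.60) + 0.5 × 1.22
   = 0.10 + 2.6 + 3.3 + 0.61 = 6.61

6.61%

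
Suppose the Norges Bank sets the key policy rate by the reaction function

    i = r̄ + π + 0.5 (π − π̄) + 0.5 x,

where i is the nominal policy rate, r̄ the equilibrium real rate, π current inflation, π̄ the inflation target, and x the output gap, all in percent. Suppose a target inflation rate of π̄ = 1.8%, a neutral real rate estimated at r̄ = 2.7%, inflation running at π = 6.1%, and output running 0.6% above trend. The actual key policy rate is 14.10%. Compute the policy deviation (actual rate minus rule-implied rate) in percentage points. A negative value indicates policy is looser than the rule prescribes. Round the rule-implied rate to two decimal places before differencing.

2.85 pp

Output 0.6% above potential → x = 0.6.
i = 2.7 + 6.1 + 0.5 × (6.1 − 1.8) + 0.5 × 0.6
   = 2.7 + 6.1 + 2.15 + 0.3 = 11.25
Deviation = 14.10 − 11.25 = 2.85 pp.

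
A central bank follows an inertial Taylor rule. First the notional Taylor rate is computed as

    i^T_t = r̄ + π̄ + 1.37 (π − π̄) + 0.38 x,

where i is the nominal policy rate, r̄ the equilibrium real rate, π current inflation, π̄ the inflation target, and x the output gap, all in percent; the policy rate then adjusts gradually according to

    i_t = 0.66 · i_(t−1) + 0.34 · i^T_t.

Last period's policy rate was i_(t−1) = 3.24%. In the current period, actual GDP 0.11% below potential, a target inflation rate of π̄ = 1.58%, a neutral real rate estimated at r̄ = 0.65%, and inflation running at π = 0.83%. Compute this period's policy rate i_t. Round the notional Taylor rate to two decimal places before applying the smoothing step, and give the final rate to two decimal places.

Output 0.11% below potential → x = -0.11.
i^T_t = 0.65 + 1.58 + 1.37 × (0.83 − 1.58) + 0.38 × (-0.11)
   = 0.65 + 1.58 − 1.0275 − 0.0418 = 1.16
i_t = 0.66 × 3.24 + 0.34 × 1.16 = 2.1384 + 0.3944 = 2.53

2.53%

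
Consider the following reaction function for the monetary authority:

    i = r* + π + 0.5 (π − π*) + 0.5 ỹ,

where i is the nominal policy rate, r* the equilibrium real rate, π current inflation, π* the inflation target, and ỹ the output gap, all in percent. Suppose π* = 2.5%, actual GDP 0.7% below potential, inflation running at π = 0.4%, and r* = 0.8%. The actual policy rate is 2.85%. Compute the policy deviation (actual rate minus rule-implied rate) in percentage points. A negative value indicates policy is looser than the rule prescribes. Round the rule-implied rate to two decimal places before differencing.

3.05 pp

Output 0.7% below potential → ỹ = -0.7.
i = 0.8 + 0.4 + 0.5 × (0.4 − 2.5) + 0.5 × (-0.7)
   = 0.8 + 0.4 − 1.05 − 0.35 = -0.20
Deviation = 2.85 − (-0.20) = 3.05 pp.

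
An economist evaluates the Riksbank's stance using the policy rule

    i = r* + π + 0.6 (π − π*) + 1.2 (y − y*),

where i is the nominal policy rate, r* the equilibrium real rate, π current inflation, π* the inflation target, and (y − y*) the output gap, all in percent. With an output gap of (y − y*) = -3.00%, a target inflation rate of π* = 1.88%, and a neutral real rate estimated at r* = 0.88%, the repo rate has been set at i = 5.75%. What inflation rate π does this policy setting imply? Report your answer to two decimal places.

6.00%

Collecting π: i = r* + (1 + 0.6) π − 0.6 π* + 1.2 (y − y*)
1.6 π = 5.75 − 0.88 + 0.6 × 1.88 − 1.2 × (-3.00) = 9.598
π = 9.598 / 1.6 = 6.00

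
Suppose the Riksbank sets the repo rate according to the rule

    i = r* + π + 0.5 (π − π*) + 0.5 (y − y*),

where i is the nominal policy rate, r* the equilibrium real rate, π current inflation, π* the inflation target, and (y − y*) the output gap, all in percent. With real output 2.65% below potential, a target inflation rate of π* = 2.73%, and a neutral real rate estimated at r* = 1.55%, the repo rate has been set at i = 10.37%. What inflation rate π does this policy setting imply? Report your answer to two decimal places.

Output 2.65% below potential → (y − y*) = -2.65.
Collecting π: i = r* + (1 + 0.5) π − 0.5 π* + 0.5 (y − y*)
1.5 π = 10.37 − 1.55 + 0.5 × 2.73 − 0.5 × (-2.65) = 11.51
π = 11.51 / 1.5 = 7.67

7.67%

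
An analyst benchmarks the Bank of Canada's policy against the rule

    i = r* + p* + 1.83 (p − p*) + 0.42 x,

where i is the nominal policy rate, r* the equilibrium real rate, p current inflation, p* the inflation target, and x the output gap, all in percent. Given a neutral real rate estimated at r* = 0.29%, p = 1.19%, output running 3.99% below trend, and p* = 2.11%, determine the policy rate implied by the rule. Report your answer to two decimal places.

Output 3.99% below potential → x = -3.99.
i = 0.29 + 2.11 + 1.83 × (1.19 − 2.11) + 0.42 × (-3.99)
   = 0.29 + 2.11 − 1.6836 − 1.6758 = -0.96

-0.96%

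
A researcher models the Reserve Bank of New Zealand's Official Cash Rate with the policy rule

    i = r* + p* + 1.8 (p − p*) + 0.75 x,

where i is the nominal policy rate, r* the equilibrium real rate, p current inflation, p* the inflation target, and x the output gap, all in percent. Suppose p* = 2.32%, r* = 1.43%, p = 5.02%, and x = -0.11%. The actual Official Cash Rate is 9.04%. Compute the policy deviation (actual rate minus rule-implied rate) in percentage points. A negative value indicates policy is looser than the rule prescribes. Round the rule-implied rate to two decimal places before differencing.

0.51 pp

i = 1.43 + 2.32 + 1.8 × (5.02 − 2.32) + 0.75 × (-0.11)
   = 1.43 + 2.32 + 4.86 − 0.0825 = 8.53
Deviation = 9.04 − 8.53 = 0.51 pp.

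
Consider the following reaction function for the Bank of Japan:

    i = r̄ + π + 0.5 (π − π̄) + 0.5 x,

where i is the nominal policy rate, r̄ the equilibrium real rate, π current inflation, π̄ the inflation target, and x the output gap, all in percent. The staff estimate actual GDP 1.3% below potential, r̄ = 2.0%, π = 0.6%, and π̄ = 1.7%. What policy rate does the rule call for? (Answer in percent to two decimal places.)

1.40%

Output 1.3% below potential → x = -1.3.
i = 2.0 + 0.6 + 0.5 × (0.6 − 1.7) + 0.5 × (-1.3)
   = 2.0 + 0.6 − 0.55 − 0.65 = 1.40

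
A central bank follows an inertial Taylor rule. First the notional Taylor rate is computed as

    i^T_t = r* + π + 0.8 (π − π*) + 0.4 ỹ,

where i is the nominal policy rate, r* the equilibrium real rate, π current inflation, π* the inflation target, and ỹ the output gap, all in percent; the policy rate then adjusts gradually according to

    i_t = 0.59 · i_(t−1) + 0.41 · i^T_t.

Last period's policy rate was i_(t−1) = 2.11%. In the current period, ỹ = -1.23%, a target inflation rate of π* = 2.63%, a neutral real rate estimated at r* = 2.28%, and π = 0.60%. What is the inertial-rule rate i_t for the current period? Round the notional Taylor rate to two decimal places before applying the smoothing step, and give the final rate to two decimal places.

i^T_t = 2.28 + 0.60 + 0.8 × (0.60 − 2.63) + 0.4 × (-1.23)
   = 2.28 + 0.6 − 1.624 − 0.492 = 0.76
i_t = 0.59 × 2.11 + 0.41 × 0.76 = 1.2449 + 0.3116 = 1.56

1.56%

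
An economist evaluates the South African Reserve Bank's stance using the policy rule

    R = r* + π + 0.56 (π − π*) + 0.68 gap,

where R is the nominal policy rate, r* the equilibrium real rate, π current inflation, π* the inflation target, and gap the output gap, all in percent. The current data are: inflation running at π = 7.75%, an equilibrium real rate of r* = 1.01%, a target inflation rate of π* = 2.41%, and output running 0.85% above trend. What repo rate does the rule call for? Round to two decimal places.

Output 0.85% above potential → gap = 0.85.
R = 1.01 + 7.75 + 0.56 × (7.75 − 2.41) + 0.68 × 0.85
   = 1.01 + 7.75 + 2.9904 + 0.578 = 12.33

12.33%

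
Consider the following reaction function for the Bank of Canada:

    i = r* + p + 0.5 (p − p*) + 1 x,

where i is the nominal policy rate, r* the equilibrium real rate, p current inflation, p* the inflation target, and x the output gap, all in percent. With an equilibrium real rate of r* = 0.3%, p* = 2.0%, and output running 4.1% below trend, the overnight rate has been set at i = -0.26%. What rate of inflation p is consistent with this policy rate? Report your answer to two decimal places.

3.03%

Output 4.1% below potential → x = -4.1.
Collecting p: i = r* + (1 + 0.5) p − 0.5 p* + 1 x
1.5 p = -0.26 − 0.3 + 0.5 × 2.0 − 1 × (-4.1) = 4.54
p = 4.54 / 1.5 = 3.03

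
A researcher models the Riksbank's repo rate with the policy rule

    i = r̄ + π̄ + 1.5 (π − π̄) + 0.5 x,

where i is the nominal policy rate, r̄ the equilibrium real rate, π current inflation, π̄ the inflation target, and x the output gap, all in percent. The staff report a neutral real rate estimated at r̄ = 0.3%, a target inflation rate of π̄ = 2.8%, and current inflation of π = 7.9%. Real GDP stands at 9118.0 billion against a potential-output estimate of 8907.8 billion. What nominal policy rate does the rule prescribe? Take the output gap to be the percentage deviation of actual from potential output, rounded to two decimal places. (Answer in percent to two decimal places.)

11.93%

Output gap = 100 × (9118.0 − 8907.8) / 8907.8 = 2.36%.
i = 0.30 + 2.80 + 1.5 × (7.90 − 2.80) + 0.5 × 2.36
   = 0.30 + 2.8 + 7.65 + 1.18 = 11.93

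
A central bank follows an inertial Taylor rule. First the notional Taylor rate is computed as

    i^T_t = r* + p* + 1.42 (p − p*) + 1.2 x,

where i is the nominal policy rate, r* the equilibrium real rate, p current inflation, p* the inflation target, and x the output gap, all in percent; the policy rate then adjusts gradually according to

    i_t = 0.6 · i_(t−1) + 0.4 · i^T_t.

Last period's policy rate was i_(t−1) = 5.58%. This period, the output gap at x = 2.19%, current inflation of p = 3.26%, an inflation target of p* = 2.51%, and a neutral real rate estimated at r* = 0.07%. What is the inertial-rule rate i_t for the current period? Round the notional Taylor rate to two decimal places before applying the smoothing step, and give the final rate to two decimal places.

i^T_t = 0.07 + 2.51 + 1.42 × (3.26 − 2.51) + 1.2 × 2.19
   = 0.07 + 2.51 + 1.065 + 2.628 = 6.27
i_t = 0.6 × 5.58 + 0.4 × 6.27 = 3.348 + 2.508 = 5.86

5.86%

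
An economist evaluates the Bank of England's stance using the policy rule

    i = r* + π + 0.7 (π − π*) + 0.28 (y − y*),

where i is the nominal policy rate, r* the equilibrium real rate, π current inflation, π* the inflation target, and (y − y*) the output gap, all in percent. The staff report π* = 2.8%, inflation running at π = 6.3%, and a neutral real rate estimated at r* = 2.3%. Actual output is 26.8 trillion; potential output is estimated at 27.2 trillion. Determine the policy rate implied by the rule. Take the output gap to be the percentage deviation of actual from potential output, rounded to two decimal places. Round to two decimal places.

Output gap = 100 × (26.8 − 27.2) / 27.2 = -1.47%.
i = 2.30 + 6.30 + 0.7 × (6.30 − 2.80) + 0.28 × (-1.47)
   = 2.30 + 6.3 + 2.45 − 0.4116 = 10.64

10.64%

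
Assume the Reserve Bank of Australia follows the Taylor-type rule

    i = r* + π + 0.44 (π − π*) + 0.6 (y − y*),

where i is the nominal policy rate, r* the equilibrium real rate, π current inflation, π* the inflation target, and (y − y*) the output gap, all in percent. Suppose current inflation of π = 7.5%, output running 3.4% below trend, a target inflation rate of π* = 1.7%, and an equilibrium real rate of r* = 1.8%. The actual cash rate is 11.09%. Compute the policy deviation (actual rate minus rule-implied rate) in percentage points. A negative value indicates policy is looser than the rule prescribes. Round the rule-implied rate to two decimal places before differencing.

Output 3.4% below potential → (y − y*) = -3.4.
i = 1.8 + 7.5 + 0.44 × (7.5 − 1.7) + 0.6 × (-3.4)
   = 1.8 + 7.5 + 2.552 − 2.04 = 9.81
Deviation = 11.09 − 9.81 = 1.28 pp.

1.28 pp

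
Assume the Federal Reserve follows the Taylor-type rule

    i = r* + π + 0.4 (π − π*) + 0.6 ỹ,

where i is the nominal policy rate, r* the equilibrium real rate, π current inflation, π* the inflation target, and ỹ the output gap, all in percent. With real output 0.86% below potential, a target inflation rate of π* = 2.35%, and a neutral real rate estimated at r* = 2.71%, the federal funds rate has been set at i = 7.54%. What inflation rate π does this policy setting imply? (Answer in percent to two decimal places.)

4.49%

Output 0.86% below potential → ỹ = -0.86.
Collecting π: i = r* + (1 + 0.4) π − 0.4 π* + 0.6 ỹ
1.4 π = 7.54 − 2.71 + 0.4 × 2.35 − 0.6 × (-0.86) = 6.286
π = 6.286 / 1.4 = 4.49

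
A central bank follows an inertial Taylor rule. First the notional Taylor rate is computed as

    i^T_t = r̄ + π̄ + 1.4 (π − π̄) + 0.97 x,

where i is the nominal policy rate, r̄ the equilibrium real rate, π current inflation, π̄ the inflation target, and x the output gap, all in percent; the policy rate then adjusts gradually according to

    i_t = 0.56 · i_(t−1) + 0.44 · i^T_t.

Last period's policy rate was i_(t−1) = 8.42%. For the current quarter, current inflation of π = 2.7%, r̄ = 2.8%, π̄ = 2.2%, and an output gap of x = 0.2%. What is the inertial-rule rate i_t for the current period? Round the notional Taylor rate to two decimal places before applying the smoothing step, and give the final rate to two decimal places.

7.31%

i^T_t = 2.8 + 2.2 + 1.4 × (2.7 − 2.2) + 0.97 × 0.2
   = 2.8 + 2.2 + 0.7 + 0.194 = 5.89
i_t = 0.56 × 8.42 + 0.44 × 5.89 = 4.7152 + 2.5916 = 7.31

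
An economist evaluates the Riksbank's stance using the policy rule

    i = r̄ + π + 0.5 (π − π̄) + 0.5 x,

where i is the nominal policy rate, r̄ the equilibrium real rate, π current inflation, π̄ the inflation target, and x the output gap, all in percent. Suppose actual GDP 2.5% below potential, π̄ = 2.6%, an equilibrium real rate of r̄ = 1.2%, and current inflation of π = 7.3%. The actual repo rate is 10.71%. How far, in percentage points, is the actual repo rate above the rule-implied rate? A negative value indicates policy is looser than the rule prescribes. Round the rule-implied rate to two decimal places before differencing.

Output 2.5% below potential → x = -2.5.
i = 1.2 + 7.3 + 0.5 × (7.3 − 2.6) + 0.5 × (-2.5)
   = 1.2 + 7.3 + 2.35 − 1.25 = 9.60
Deviation = 10.71 − 9.60 = 1.11 pp.

1.11 pp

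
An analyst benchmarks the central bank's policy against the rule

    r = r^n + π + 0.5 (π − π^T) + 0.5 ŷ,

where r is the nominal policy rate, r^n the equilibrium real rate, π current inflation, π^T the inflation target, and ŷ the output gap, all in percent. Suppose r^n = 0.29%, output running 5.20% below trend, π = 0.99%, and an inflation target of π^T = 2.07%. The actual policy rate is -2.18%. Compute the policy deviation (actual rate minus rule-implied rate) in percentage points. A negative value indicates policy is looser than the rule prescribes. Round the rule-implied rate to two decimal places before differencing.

Output 5.20% below potential → ŷ = -5.20.
r = 0.29 + 0.99 + 0.5 × (0.99 − 2.07) + 0.5 × (-5.20)
   = 0.29 + 0.99 − 0.54 − 2.6 = -1.86
Deviation = -2.18 − (-1.86) = -0.32 pp.

-0.32 pp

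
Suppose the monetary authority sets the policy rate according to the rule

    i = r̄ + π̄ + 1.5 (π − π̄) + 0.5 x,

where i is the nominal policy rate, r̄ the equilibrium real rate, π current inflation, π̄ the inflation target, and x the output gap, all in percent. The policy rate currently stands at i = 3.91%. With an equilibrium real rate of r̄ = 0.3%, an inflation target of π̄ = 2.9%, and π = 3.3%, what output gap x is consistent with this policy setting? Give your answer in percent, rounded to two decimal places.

0.5 x = 3.91 − 0.3 − 2.9 − 1.5 × (3.3 − 2.9) = 0.11
x = 0.11 / 0.5 = 0.22

0.22%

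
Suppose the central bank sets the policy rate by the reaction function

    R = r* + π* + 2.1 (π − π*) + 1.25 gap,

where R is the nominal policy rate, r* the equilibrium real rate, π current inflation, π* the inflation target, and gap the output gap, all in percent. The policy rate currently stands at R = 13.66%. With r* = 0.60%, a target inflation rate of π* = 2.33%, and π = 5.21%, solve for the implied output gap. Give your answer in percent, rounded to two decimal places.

1.25 gap = 13.66 − 0.60 − 2.33 − 2.1 × (5.21 − 2.33) = 4.682
gap = 4.682 / 1.25 = 3.75

3.75%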